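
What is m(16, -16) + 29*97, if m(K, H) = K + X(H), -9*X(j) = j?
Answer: 25477/9 ≈ 2830.8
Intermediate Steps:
X(j) = -j/9
m(K, H) = K - H/9
m(16, -16) + 29*97 = (16 - ⅑*(-16)) + 29*97 = (16 + 16/9) + 2813 = 160/9 + 2813 = 25477/9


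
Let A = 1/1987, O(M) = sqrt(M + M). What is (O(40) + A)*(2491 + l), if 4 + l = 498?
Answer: 2985/1987 + 11940*sqrt(5) ≈ 26700.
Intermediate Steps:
O(M) = sqrt(2)*sqrt(M) (O(M) = sqrt(2*M) = sqrt(2)*sqrt(M))
A = 1/1987 ≈ 0.00050327
l = 494 (l = -4 + 498 = 494)
(O(40) + A)*(2491 + l) = (sqrt(2)*sqrt(40) + 1/1987)*(2491 + 494) = (sqrt(2)*(2*sqrt(10)) + 1/1987)*2985 = (4*sqrt(5) + 1/1987)*2985 = (1/1987 + 4*sqrt(5))*2985 = 2985/1987 + 11940*sqrt(5)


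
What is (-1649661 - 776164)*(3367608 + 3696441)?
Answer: -17136146665425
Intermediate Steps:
(-1649661 - 776164)*(3367608 + 3696441) = -2425825*7064049 = -17136146665425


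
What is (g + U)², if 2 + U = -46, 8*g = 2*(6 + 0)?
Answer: 8649/4 ≈ 2162.3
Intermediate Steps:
g = 3/2 (g = (2*(6 + 0))/8 = (2*6)/8 = (⅛)*12 = 3/2 ≈ 1.5000)
U = -48 (U = -2 - 46 = -48)
(g + U)² = (3/2 - 48)² = (-93/2)² = 8649/4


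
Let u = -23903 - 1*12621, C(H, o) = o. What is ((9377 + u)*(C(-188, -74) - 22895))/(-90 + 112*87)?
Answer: 207846481/3218 ≈ 64589.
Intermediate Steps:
u = -36524 (u = -23903 - 12621 = -36524)
((9377 + u)*(C(-188, -74) - 22895))/(-90 + 112*87) = ((9377 - 36524)*(-74 - 22895))/(-90 + 112*87) = (-27147*(-22969))/(-90 + 9744) = 623539443/9654 = 623539443*(1/9654) = 207846481/3218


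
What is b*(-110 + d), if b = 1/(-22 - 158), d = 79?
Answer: 31/180 ≈ 0.17222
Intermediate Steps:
b = -1/180 (b = 1/(-180) = -1/180 ≈ -0.0055556)
b*(-110 + d) = -(-110 + 79)/180 = -1/180*(-31) = 31/180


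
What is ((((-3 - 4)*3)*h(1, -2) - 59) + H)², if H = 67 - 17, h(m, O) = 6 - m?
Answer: 12996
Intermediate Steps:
H = 50
((((-3 - 4)*3)*h(1, -2) - 59) + H)² = ((((-3 - 4)*3)*(6 - 1*1) - 59) + 50)² = (((-7*3)*(6 - 1) - 59) + 50)² = ((-21*5 - 59) + 50)² = ((-105 - 59) + 50)² = (-164 + 50)² = (-114)² = 12996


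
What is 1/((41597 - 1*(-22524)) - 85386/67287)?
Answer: 22429/1438141447 ≈ 1.5596e-5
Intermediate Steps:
1/((41597 - 1*(-22524)) - 85386/67287) = 1/((41597 + 22524) - 85386*1/67287) = 1/(64121 - 28462/22429) = 1/(1438141447/22429) = 22429/1438141447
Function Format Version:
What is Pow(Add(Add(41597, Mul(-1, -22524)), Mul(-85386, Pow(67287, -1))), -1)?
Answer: Rational(22429, 1438141447) ≈ 1.5596e-5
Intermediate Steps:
Pow(Add(Add(41597, Mul(-1, -22524)), Mul(-85386, Pow(67287, -1))), -1) = Pow(Add(Add(41597, 22524), Mul(-85386, Rational(1, 67287))), -1) = Pow(Add(64121, Rational(-28462, 22429)), -1) = Pow(Rational(1438141447, 22429), -1) = Rational(22429, 1438141447)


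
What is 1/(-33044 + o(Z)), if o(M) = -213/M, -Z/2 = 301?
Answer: -602/19892275 ≈ -3.0263e-5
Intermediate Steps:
Z = -602 (Z = -2*301 = -602)
1/(-33044 + o(Z)) = 1/(-33044 - 213/(-602)) = 1/(-33044 - 213*(-1/602)) = 1/(-33044 + 213/602) = 1/(-19892275/602) = -602/19892275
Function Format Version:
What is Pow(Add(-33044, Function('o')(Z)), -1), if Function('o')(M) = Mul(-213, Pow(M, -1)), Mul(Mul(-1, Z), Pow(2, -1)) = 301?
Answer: Rational(-602, 19892275) ≈ -3.0263e-5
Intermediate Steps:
Z = -602 (Z = Mul(-2, 301) = -602)
Pow(Add(-33044, Function('o')(Z)), -1) = Pow(Add(-33044, Mul(-213, Pow(-602, -1))), -1) = Pow(Add(-33044, Mul(-213, Rational(-1, 602))), -1) = Pow(Add(-33044, Rational(213, 602)), -1) = Pow(Rational(-19892275, 602), -1) = Rational(-602, 19892275)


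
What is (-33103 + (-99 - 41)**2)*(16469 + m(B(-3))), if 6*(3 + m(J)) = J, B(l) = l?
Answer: -444667293/2 ≈ -2.2233e+8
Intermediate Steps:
m(J) = -3 + J/6
(-33103 + (-99 - 41)**2)*(16469 + m(B(-3))) = (-33103 + (-99 - 41)**2)*(16469 + (-3 + (1/6)*(-3))) = (-33103 + (-140)**2)*(16469 + (-3 - 1/2)) = (-33103 + 19600)*(16469 - 7/2) = -13503*32931/2 = -444667293/2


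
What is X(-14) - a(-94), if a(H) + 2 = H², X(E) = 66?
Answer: -8768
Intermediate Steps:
a(H) = -2 + H²
X(-14) - a(-94) = 66 - (-2 + (-94)²) = 66 - (-2 + 8836) = 66 - 1*8834 = 66 - 8834 = -8768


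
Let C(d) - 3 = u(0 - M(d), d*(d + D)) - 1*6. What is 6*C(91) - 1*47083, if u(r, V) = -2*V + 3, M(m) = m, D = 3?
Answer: -149731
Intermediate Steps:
u(r, V) = 3 - 2*V
C(d) = -2*d*(3 + d) (C(d) = 3 + ((3 - 2*d*(d + 3)) - 1*6) = 3 + ((3 - 2*d*(3 + d)) - 6) = 3 + (-3 - 2*d*(3 + d)) = -2*d*(3 + d))
6*C(91) - 1*47083 = 6*(-2*91*(3 + 91)) - 1*47083 = 6*(-2*91*94) - 47083 = 6*(-17108) - 47083 = -102648 - 47083 = -149731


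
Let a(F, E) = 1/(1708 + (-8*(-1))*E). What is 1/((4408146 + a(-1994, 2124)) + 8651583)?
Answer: 18700/244216932301 ≈ 7.6571e-8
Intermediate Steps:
a(F, E) = 1/(1708 + 8*E)
1/((4408146 + a(-1994, 2124)) + 8651583) = 1/((4408146 + 1/(4*(427 + 2*2124))) + 8651583) = 1/((4408146 + 1/(4*(427 + 4248))) + 8651583) = 1/((4408146 + (¼)/4675) + 8651583) = 1/((4408146 + (¼)*(1/4675)) + 8651583) = 1/((4408146 + 1/18700) + 8651583) = 1/(82432330201/18700 + 8651583) = 1/(244216932301/18700) = 18700/244216932301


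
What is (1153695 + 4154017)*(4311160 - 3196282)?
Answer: 5917451339136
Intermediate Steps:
(1153695 + 4154017)*(4311160 - 3196282) = 5307712*1114878 = 5917451339136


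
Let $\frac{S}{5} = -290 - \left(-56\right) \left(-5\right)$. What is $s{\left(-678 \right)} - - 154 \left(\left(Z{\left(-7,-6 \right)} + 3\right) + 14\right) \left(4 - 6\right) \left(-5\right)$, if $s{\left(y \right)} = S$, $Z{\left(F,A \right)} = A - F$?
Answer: $24870$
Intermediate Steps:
$S = -2850$ ($S = 5 \left(-290 - \left(-56\right) \left(-5\right)\right) = 5 \left(-290 - 280\right) = 5 \left(-570\right) = -2850$)
$s{\left(y \right)} = -2850$
$s{\left(-678 \right)} - - 154 \left(\left(Z{\left(-7,-6 \right)} + 3\right) + 14\right) \left(4 - 6\right) \left(-5\right) = -2850 - - 154 \left(\left(\left(-6 - -7\right) + 3\right) + 14\right) \left(4 - 6\right) \left(-5\right) = -2850 - - 154 \left(\left(\left(-6 + 7\right) + 3\right) + 14\right) \left(\left(-2\right) \left(-5\right)\right) = -2850 - - 154 \left(\left(1 + 3\right) + 14\right) 10 = -2850 - - 154 \left(4 + 14\right) 10 = -2850 - \left(-154\right) 18 \cdot 10 = -2850 - \left(-2772\right) 10 = -2850 - -27720 = -2850 + 27720 = 24870$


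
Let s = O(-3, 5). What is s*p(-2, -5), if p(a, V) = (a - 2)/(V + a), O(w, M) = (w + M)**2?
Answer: 16/7 ≈ 2.2857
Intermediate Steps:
O(w, M) = (M + w)**2
p(a, V) = (-2 + a)/(V + a)
s = 4 (s = (5 - 3)**2 = 2**2 = 4)
s*p(-2, -5) = 4*((-2 - 2)/(-5 - 2)) = 4*(-4/(-7)) = 4*(-1/7*(-4)) = 4*(4/7) = 16/7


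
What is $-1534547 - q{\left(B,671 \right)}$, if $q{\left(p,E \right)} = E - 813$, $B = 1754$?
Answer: $-1534405$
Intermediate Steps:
$q{\left(p,E \right)} = -813 + E$
$-1534547 - q{\left(B,671 \right)} = -1534547 - \left(-813 + 671\right) = -1534547 - -142 = -1534547 + 142 = -1534405$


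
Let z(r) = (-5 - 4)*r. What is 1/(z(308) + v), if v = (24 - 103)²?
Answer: 1/3469 ≈ 0.00028827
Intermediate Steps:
z(r) = -9*r
v = 6241 (v = (-79)² = 6241)
1/(z(308) + v) = 1/(-9*308 + 6241) = 1/(-2772 + 6241) = 1/3469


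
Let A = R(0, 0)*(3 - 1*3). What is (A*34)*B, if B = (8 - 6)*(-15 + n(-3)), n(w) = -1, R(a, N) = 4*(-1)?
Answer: 0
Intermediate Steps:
R(a, N) = -4
A = 0 (A = -4*(3 - 1*3) = -4*(3 - 3) = -4*0 = 0)
B = -32 (B = (8 - 6)*(-15 - 1) = 2*(-16) = -32)
(A*34)*B = (0*34)*(-32) = 0*(-32) = 0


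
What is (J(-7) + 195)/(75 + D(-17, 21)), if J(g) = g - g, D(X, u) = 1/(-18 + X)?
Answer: 6825/2624 ≈ 2.6010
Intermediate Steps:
J(g) = 0
(J(-7) + 195)/(75 + D(-17, 21)) = (0 + 195)/(75 + 1/(-18 - 17)) = 195/(75 + 1/(-35)) = 195/(75 - 1/35) = 195/(2624/35) = 195*(35/2624) = 6825/2624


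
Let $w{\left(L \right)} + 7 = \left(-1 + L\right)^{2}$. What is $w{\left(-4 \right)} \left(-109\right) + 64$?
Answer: $-1898$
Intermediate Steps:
$w{\left(L \right)} = -7 + \left(-1 + L\right)^{2}$
$w{\left(-4 \right)} \left(-109\right) + 64 = \left(-7 + \left(-1 - 4\right)^{2}\right) \left(-109\right) + 64 = \left(-7 + \left(-5\right)^{2}\right) \left(-109\right) + 64 = \left(-7 + 25\right) \left(-109\right) + 64 = 18 \left(-109\right) + 64 = -1962 + 64 = -1898$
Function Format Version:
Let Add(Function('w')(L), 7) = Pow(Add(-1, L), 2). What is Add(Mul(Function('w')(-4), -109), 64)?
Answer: -1898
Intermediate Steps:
Function('w')(L) = Add(-7, Pow(Add(-1, L), 2))
Add(Mul(Function('w')(-4), -109), 64) = Add(Mul(Add(-7, Pow(Add(-1, -4), 2)), -109), 64) = Add(Mul(Add(-7, Pow(-5, 2)), -109), 64) = Add(Mul(Add(-7, 25), -109), 64) = Add(Mul(18, -109), 64) = Add(-1962, 64) = -1898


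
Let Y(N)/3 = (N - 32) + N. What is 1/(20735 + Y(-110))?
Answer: 1/19979 ≈ 5.0053e-5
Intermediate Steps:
Y(N) = -96 + 6*N (Y(N) = 3*((N - 32) + N) = 3*((-32 + N) + N) = 3*(-32 + 2*N) = -96 + 6*N)
1/(20735 + Y(-110)) = 1/(20735 + (-96 + 6*(-110))) = 1/(20735 + (-96 - 660)) = 1/(20735 - 756) = 1/19979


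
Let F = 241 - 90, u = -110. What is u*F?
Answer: -16610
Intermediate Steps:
F = 151
u*F = -110*151 = -16610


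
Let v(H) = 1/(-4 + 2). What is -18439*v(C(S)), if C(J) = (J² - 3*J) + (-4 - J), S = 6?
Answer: 18439/2 ≈ 9219.5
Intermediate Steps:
C(J) = -4 + J² - 4*J
v(H) = -½ (v(H) = 1/(-2) = -½)
-18439*v(C(S)) = -18439*(-½) = 18439/2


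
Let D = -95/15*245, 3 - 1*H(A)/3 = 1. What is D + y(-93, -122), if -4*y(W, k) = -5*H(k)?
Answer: -9265/6 ≈ -1544.2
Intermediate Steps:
H(A) = 6 (H(A) = 9 - 3*1 = 9 - 3 = 6)
y(W, k) = 15/2 (y(W, k) = -(-5)*6/4 = -¼*(-30) = 15/2)
D = -4655/3 (D = -95*1/15*245 = -19/3*245 = -4655/3 ≈ -1551.7)
D + y(-93, -122) = -4655/3 + 15/2 = -9265/6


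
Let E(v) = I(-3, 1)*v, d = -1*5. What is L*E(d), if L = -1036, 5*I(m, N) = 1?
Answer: 1036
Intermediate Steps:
I(m, N) = 1/5 (I(m, N) = (1/5)*1 = 1/5)
d = -5
E(v) = v/5
L*E(d) = -1036*(-5)/5 = -1036*(-1) = 1036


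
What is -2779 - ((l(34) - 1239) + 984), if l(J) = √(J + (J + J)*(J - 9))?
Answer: -2524 - 17*√6 ≈ -2565.6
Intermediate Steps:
l(J) = √(J + 2*J*(-9 + J)) (l(J) = √(J + (2*J)*(-9 + J)) = √(J + 2*J*(-9 + J)))
-2779 - ((l(34) - 1239) + 984) = -2779 - ((√(34*(-17 + 2*34)) - 1239) + 984) = -2779 - ((√(34*(-17 + 68)) - 1239) + 984) = -2779 - ((√(34*51) - 1239) + 984) = -2779 - ((√1734 - 1239) + 984) = -2779 - ((17*√6 - 1239) + 984) = -2779 - ((-1239 + 17*√6) + 984) = -2779 - (-255 + 17*√6) = -2779 + (255 - 17*√6) = -2524 - 17*√6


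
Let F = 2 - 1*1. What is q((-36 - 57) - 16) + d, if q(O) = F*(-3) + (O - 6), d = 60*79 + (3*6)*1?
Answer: 4640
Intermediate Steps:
F = 1 (F = 2 - 1 = 1)
d = 4758 (d = 4740 + 18*1 = 4740 + 18 = 4758)
q(O) = -9 + O (q(O) = 1*(-3) + (O - 6) = -3 + (-6 + O) = -9 + O)
q((-36 - 57) - 16) + d = (-9 + ((-36 - 57) - 16)) + 4758 = (-9 + (-93 - 16)) + 4758 = (-9 - 109) + 4758 = -118 + 4758 = 4640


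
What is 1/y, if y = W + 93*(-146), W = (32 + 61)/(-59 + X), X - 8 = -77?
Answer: -128/1738077 ≈ -7.3645e-5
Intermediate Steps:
X = -69 (X = 8 - 77 = -69)
W = -93/128 (W = (32 + 61)/(-59 - 69) = 93/(-128) = 93*(-1/128) = -93/128 ≈ -0.72656)
y = -1738077/128 (y = -93/128 + 93*(-146) = -93/128 - 13578 = -1738077/128 ≈ -13579.)
1/y = 1/(-1738077/128) = -128/1738077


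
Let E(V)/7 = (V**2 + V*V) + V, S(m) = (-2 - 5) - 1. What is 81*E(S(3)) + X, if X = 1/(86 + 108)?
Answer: 13199761/194 ≈ 68040.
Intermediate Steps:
X = 1/194 ≈ 0.0051546
S(m) = -8 (S(m) = -7 - 1 = -8)
E(V) = 7*V + 14*V**2 (E(V) = 7*((V**2 + V*V) + V) = 7*((V**2 + V**2) + V) = 7*(2*V**2 + V) = 7*(V + 2*V**2) = 7*V + 14*V**2)
81*E(S(3)) + X = 81*(7*(-8)*(1 + 2*(-8))) + 1/194 = 81*(7*(-8)*(1 - 16)) + 1/194 = 81*(7*(-8)*(-15)) + 1/194 = 81*840 + 1/194 = 68040 + 1/194 = 13199761/194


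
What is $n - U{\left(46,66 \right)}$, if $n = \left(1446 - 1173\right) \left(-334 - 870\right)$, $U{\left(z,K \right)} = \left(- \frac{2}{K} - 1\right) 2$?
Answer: $- \frac{10846768}{33} \approx -3.2869 \cdot 10^{5}$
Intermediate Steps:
$U{\left(z,K \right)} = -2 - \frac{4}{K}$ ($U{\left(z,K \right)} = \left(-1 - \frac{2}{K}\right) 2 = -2 - \frac{4}{K}$)
$n = -328692$ ($n = 273 \left(-1204\right) = -328692$)
$n - U{\left(46,66 \right)} = -328692 - \left(-2 - \frac{4}{66}\right) = -328692 - \left(-2 - \frac{2}{33}\right) = -328692 - - \frac{68}{33} = -328692 + \frac{68}{33} = - \frac{10846768}{33}$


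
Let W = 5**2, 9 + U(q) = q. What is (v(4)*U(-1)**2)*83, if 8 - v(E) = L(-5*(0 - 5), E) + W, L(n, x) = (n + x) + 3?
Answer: -406700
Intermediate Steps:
U(q) = -9 + q
W = 25
L(n, x) = 3 + n + x
v(E) = -45 - E (v(E) = 8 - ((3 - 5*(0 - 5) + E) + 25) = 8 - ((3 - 5*(-5) + E) + 25) = 8 - ((3 + 25 + E) + 25) = 8 - ((28 + E) + 25) = 8 - (53 + E) = 8 + (-53 - E) = -45 - E)
(v(4)*U(-1)**2)*83 = ((-45 - 1*4)*(-9 - 1)**2)*83 = ((-45 - 4)*(-10)**2)*83 = -49*100*83 = -4900*83 = -406700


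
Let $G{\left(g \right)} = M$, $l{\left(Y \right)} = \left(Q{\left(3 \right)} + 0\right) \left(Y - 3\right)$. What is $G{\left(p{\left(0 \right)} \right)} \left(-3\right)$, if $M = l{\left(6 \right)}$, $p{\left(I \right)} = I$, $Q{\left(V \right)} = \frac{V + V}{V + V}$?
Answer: $-9$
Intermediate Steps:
$Q{\left(V \right)} = 1$ ($Q{\left(V \right)} = \frac{2 V}{2 V} = 2 V \frac{1}{2 V} = 1$)
$l{\left(Y \right)} = -3 + Y$ ($l{\left(Y \right)} = \left(1 + 0\right) \left(Y - 3\right) = 1 \left(-3 + Y\right) = -3 + Y$)
$M = 3$ ($M = -3 + 6 = 3$)
$G{\left(g \right)} = 3$
$G{\left(p{\left(0 \right)} \right)} \left(-3\right) = 3 \left(-3\right) = -9$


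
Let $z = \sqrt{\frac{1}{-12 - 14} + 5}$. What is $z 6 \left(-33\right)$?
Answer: $- \frac{99 \sqrt{3354}}{13} \approx -441.04$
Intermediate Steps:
$z = \frac{\sqrt{3354}}{26}$ ($z = \sqrt{\frac{1}{-26} + 5} = \sqrt{- \frac{1}{26} + 5} = \sqrt{\frac{129}{26}} = \frac{\sqrt{3354}}{26} \approx 2.2275$)
$z 6 \left(-33\right) = \frac{\sqrt{3354}}{26} \cdot 6 \left(-33\right) = \frac{3 \sqrt{3354}}{13} \left(-33\right) = - \frac{99 \sqrt{3354}}{13}$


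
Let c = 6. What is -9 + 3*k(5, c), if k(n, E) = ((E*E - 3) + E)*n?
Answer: 576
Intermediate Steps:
k(n, E) = n*(-3 + E + E²) (k(n, E) = ((E² - 3) + E)*n = ((-3 + E²) + E)*n = (-3 + E + E²)*n = n*(-3 + E + E²))
-9 + 3*k(5, c) = -9 + 3*(5*(-3 + 6 + 6²)) = -9 + 3*(5*(-3 + 6 + 36)) = -9 + 3*(5*39) = -9 + 3*195 = -9 + 585 = 576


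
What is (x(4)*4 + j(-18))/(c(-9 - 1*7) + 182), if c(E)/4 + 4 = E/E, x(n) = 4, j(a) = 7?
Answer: 23/170 ≈ 0.13529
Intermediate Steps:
c(E) = -12 (c(E) = -16 + 4*(E/E) = -16 + 4*1 = -16 + 4 = -12)
(x(4)*4 + j(-18))/(c(-9 - 1*7) + 182) = (4*4 + 7)/(-12 + 182) = (16 + 7)/170 = 23*(1/170) = 23/170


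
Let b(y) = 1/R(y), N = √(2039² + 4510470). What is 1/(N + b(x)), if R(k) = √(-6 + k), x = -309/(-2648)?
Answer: 5193/(5193*√8667991 - 2*I*√1145922) ≈ 0.00033966 + 4.7563e-8*I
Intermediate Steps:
N = √8667991 (N = √(4157521 + 4510470) = √8667991 ≈ 2944.1)
x = 309/2648 (x = -309*(-1/2648) = 309/2648 ≈ 0.11669)
b(y) = (-6 + y)^(-½) (b(y) = 1/(√(-6 + y)) = (-6 + y)^(-½))
1/(N + b(x)) = 1/(√8667991 + (-6 + 309/2648)^(-½)) = 1/(√8667991 + (-15579/2648)^(-½)) = 1/(√8667991 - 2*I*√1145922/5193)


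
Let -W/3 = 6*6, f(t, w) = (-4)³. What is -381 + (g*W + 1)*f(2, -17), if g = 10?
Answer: 68675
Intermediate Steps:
f(t, w) = -64
W = -108 (W = -18*6 = -3*36 = -108)
-381 + (g*W + 1)*f(2, -17) = -381 + (10*(-108) + 1)*(-64) = -381 + (-1080 + 1)*(-64) = -381 - 1079*(-64) = -381 + 69056 = 68675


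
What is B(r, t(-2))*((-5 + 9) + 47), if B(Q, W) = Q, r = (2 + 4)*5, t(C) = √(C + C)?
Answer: 1530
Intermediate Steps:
t(C) = √2*√C (t(C) = √(2*C) = √2*√C)
r = 30 (r = 6*5 = 30)
B(r, t(-2))*((-5 + 9) + 47) = 30*((-5 + 9) + 47) = 30*(4 + 47) = 30*51 = 1530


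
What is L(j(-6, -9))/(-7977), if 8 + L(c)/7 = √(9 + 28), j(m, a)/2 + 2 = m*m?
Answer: 56/7977 - 7*√37/7977 ≈ 0.0016824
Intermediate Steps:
j(m, a) = -4 + 2*m² (j(m, a) = -4 + 2*(m*m) = -4 + 2*m²)
L(c) = -56 + 7*√37 (L(c) = -56 + 7*√(9 + 28) = -56 + 7*√37)
L(j(-6, -9))/(-7977) = (-56 + 7*√37)/(-7977) = (-56 + 7*√37)*(-1/7977) = 56/7977 - 7*√37/7977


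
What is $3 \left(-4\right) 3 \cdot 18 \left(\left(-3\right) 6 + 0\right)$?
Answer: $11664$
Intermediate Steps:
$3 \left(-4\right) 3 \cdot 18 \left(\left(-3\right) 6 + 0\right) = \left(-12\right) 3 \cdot 18 \left(-18 + 0\right) = \left(-36\right) 18 \left(-18\right) = \left(-648\right) \left(-18\right) = 11664$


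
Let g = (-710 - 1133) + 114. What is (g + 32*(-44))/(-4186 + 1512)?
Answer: 3137/2674 ≈ 1.1731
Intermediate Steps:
g = -1729 (g = -1843 + 114 = -1729)
(g + 32*(-44))/(-4186 + 1512) = (-1729 + 32*(-44))/(-4186 + 1512) = (-1729 - 1408)/(-2674) = -3137*(-1/2674) = 3137/2674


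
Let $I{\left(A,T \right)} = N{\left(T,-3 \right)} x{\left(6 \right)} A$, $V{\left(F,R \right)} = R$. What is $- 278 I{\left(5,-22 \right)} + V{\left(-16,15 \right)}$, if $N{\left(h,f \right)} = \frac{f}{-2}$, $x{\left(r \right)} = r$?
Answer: $-12495$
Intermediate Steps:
$N{\left(h,f \right)} = - \frac{f}{2}$ ($N{\left(h,f \right)} = f \left(- \frac{1}{2}\right) = - \frac{f}{2}$)
$I{\left(A,T \right)} = 9 A$ ($I{\left(A,T \right)} = \left(- \frac{1}{2}\right) \left(-3\right) 6 A = \frac{3}{2} \cdot 6 A = 9 A$)
$- 278 I{\left(5,-22 \right)} + V{\left(-16,15 \right)} = - 278 \cdot 9 \cdot 5 + 15 = \left(-278\right) 45 + 15 = -12510 + 15 = -12495$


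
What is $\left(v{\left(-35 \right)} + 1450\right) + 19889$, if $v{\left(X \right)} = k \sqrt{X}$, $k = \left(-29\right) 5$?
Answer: $21339 - 145 i \sqrt{35} \approx 21339.0 - 857.83 i$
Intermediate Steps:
$k = -145$
$v{\left(X \right)} = - 145 \sqrt{X}$
$\left(v{\left(-35 \right)} + 1450\right) + 19889 = \left(- 145 \sqrt{-35} + 1450\right) + 19889 = \left(- 145 i \sqrt{35} + 1450\right) + 19889 = \left(1450 - 145 i \sqrt{35}\right) + 19889 = 21339 - 145 i \sqrt{35}$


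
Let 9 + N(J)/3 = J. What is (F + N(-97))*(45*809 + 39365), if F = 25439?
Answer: 1903418170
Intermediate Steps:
N(J) = -27 + 3*J
(F + N(-97))*(45*809 + 39365) = (25439 + (-27 + 3*(-97)))*(45*809 + 39365) = (25439 + (-27 - 291))*(36405 + 39365) = (25439 - 318)*75770 = 25121*75770 = 1903418170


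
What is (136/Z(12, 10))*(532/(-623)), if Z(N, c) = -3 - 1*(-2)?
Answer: 10336/89 ≈ 116.13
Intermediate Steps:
Z(N, c) = -1 (Z(N, c) = -3 + 2 = -1)
(136/Z(12, 10))*(532/(-623)) = (136/(-1))*(532/(-623)) = (136*(-1))*(532*(-1/623)) = -136*(-76/89) = 10336/89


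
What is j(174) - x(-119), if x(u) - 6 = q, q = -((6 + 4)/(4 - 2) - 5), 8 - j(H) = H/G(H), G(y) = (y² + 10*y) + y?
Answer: 369/185 ≈ 1.9946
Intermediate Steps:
G(y) = y² + 11*y
j(H) = 8 - 1/(11 + H) (j(H) = 8 - H/(H*(11 + H)) = 8 - H*1/(H*(11 + H)) = 8 - 1/(11 + H))
q = 0 (q = -(10/2 - 5) = -(10*(½) - 5) = -(5 - 5) = -1*0 = 0)
x(u) = 6 (x(u) = 6 + 0 = 6)
j(174) - x(-119) = (87 + 8*174)/(11 + 174) - 1*6 = (87 + 1392)/185 - 6 = (1/185)*1479 - 6 = 1479/185 - 6 = 369/185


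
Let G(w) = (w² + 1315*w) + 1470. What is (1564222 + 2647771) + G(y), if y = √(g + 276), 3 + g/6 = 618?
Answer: 4217429 + 1315*√3966 ≈ 4.3002e+6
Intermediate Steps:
g = 3690 (g = -18 + 6*618 = -18 + 3708 = 3690)
y = √3966 (y = √(3690 + 276) = √3966 ≈ 62.976)
G(w) = 1470 + w² + 1315*w
(1564222 + 2647771) + G(y) = (1564222 + 2647771) + (1470 + (√3966)² + 1315*√3966) = 4211993 + (1470 + 3966 + 1315*√3966) = 4211993 + (5436 + 1315*√3966) = 4217429 + 1315*√3966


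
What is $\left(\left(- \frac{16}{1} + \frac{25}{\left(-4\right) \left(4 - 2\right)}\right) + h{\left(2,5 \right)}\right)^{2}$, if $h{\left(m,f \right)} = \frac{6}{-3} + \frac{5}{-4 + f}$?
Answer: $\frac{16641}{64} \approx 260.02$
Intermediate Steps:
$h{\left(m,f \right)} = -2 + \frac{5}{-4 + f}$ ($h{\left(m,f \right)} = 6 \left(- \frac{1}{3}\right) + \frac{5}{-4 + f} = -2 + \frac{5}{-4 + f}$)
$\left(\left(- \frac{16}{1} + \frac{25}{\left(-4\right) \left(4 - 2\right)}\right) + h{\left(2,5 \right)}\right)^{2} = \left(\left(- \frac{16}{1} + \frac{25}{\left(-4\right) \left(4 - 2\right)}\right) + \frac{13 - 10}{-4 + 5}\right)^{2} = \left(\left(\left(-16\right) 1 + \frac{25}{\left(-4\right) 2}\right) + \frac{13 - 10}{1}\right)^{2} = \left(\left(-16 + \frac{25}{-8}\right) + 1 \cdot 3\right)^{2} = \left(\left(-16 + 25 \left(- \frac{1}{8}\right)\right) + 3\right)^{2} = \left(\left(-16 - \frac{25}{8}\right) + 3\right)^{2} = \left(- \frac{153}{8} + 3\right)^{2} = \left(- \frac{129}{8}\right)^{2} = \frac{16641}{64}$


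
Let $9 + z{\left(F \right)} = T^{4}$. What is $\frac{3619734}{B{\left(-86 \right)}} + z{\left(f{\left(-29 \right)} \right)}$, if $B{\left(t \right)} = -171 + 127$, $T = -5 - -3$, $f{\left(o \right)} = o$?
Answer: $- \frac{1809713}{22} \approx -82260.0$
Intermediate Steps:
$T = -2$ ($T = -5 + 3 = -2$)
$B{\left(t \right)} = -44$
$z{\left(F \right)} = 7$ ($z{\left(F \right)} = -9 + \left(-2\right)^{4} = -9 + 16 = 7$)
$\frac{3619734}{B{\left(-86 \right)}} + z{\left(f{\left(-29 \right)} \right)} = \frac{3619734}{-44} + 7 = 3619734 \left(- \frac{1}{44}\right) + 7 = - \frac{1809867}{22} + 7 = - \frac{1809713}{22}$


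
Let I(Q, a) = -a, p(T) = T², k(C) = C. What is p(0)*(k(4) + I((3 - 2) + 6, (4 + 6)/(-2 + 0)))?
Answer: 0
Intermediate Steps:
p(0)*(k(4) + I((3 - 2) + 6, (4 + 6)/(-2 + 0))) = 0²*(4 - (4 + 6)/(-2 + 0)) = 0*(4 - 10/(-2)) = 0*(4 - 10*(-1)/2) = 0*(4 - 1*(-5)) = 0*(4 + 5) = 0*9 = 0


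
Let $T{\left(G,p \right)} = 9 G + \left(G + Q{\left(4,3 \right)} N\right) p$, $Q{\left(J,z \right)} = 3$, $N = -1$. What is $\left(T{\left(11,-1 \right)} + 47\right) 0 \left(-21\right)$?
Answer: $0$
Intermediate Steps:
$T{\left(G,p \right)} = 9 G + p \left(-3 + G\right)$ ($T{\left(G,p \right)} = 9 G + \left(G + 3 \left(-1\right)\right) p = 9 G + \left(G - 3\right) p = 9 G + \left(-3 + G\right) p = 9 G + p \left(-3 + G\right)$)
$\left(T{\left(11,-1 \right)} + 47\right) 0 \left(-21\right) = \left(\left(\left(-3\right) \left(-1\right) + 9 \cdot 11 + 11 \left(-1\right)\right) + 47\right) 0 \left(-21\right) = \left(\left(3 + 99 - 11\right) + 47\right) 0 = \left(91 + 47\right) 0 = 138 \cdot 0 = 0$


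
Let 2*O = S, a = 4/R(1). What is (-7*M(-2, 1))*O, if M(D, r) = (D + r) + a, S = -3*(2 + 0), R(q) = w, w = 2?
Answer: 21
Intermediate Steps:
R(q) = 2
a = 2 (a = 4/2 = 4*(½) = 2)
S = -6 (S = -3*2 = -6)
M(D, r) = 2 + D + r (M(D, r) = (D + r) + 2 = 2 + D + r)
O = -3 (O = (½)*(-6) = -3)
(-7*M(-2, 1))*O = -7*(2 - 2 + 1)*(-3) = -7*1*(-3) = -7*(-3) = 21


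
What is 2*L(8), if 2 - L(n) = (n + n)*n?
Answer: -252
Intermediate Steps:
L(n) = 2 - 2*n**2 (L(n) = 2 - (n + n)*n = 2 - 2*n*n = 2 - 2*n**2)
2*L(8) = 2*(2 - 2*8**2) = 2*(2 - 2*64) = 2*(2 - 128) = 2*(-126) = -252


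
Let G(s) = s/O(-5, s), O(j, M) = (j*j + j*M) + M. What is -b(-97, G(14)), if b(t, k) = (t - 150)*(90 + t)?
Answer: -1729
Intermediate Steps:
O(j, M) = M + j² + M*j (O(j, M) = (j² + M*j) + M = M + j² + M*j)
G(s) = s/(25 - 4*s) (G(s) = s/(s + (-5)² + s*(-5)) = s/(s + 25 - 5*s) = s/(25 - 4*s))
b(t, k) = (-150 + t)*(90 + t)
-b(-97, G(14)) = -(-13500 + (-97)² - 60*(-97)) = -(-13500 + 9409 + 5820) = -1*1729 = -1729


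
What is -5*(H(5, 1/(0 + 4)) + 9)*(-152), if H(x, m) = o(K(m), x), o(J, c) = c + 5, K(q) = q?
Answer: 14440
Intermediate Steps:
o(J, c) = 5 + c
H(x, m) = 5 + x
-5*(H(5, 1/(0 + 4)) + 9)*(-152) = -5*((5 + 5) + 9)*(-152) = -5*(10 + 9)*(-152) = -5*19*(-152) = -95*(-152) = 14440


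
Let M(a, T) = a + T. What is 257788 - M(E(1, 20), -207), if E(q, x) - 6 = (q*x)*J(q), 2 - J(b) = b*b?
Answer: 257969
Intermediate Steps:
J(b) = 2 - b**2 (J(b) = 2 - b*b = 2 - b**2)
E(q, x) = 6 + q*x*(2 - q**2) (E(q, x) = 6 + (q*x)*(2 - q**2) = 6 + q*x*(2 - q**2))
M(a, T) = T + a
257788 - M(E(1, 20), -207) = 257788 - (-207 + (6 - 1*1*20*(-2 + 1**2))) = 257788 - (-207 + (6 - 1*1*20*(-2 + 1))) = 257788 - (-207 + (6 - 1*1*20*(-1))) = 257788 - (-207 + (6 + 20)) = 257788 - (-207 + 26) = 257788 - 1*(-181) = 257788 + 181 = 257969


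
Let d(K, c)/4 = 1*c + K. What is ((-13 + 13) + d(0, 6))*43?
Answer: 1032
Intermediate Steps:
d(K, c) = 4*K + 4*c (d(K, c) = 4*(1*c + K) = 4*(c + K) = 4*(K + c) = 4*K + 4*c)
((-13 + 13) + d(0, 6))*43 = ((-13 + 13) + (4*0 + 4*6))*43 = (0 + (0 + 24))*43 = (0 + 24)*43 = 24*43 = 1032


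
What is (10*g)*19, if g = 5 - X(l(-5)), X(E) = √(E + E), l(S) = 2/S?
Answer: 950 - 76*I*√5 ≈ 950.0 - 169.94*I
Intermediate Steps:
X(E) = √2*√E (X(E) = √(2*E) = √2*√E)
g = 5 - 2*I*√5/5 (g = 5 - √2*√(2/(-5)) = 5 - √2*√(2*(-⅕)) = 5 - √2*√(-⅖) = 5 - √2*I*√10/5 = 5 - 2*I*√5/5 ≈ 5.0 - 0.89443*I)
(10*g)*19 = (10*(5 - 2*I*√5/5))*19 = (50 - 4*I*√5)*19 = 950 - 76*I*√5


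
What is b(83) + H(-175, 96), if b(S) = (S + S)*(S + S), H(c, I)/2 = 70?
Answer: 27696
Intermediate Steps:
H(c, I) = 140 (H(c, I) = 2*70 = 140)
b(S) = 4*S² (b(S) = (2*S)*(2*S) = 4*S²)
b(83) + H(-175, 96) = 4*83² + 140 = 4*6889 + 140 = 27556 + 140 = 27696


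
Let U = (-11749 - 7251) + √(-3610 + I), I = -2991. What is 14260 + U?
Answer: -4740 + I*√6601 ≈ -4740.0 + 81.247*I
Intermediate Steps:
U = -19000 + I*√6601 (U = (-11749 - 7251) + √(-3610 - 2991) = -19000 + √(-6601) = -19000 + I*√6601 ≈ -19000.0 + 81.247*I)
14260 + U = 14260 + (-19000 + I*√6601) = -4740 + I*√6601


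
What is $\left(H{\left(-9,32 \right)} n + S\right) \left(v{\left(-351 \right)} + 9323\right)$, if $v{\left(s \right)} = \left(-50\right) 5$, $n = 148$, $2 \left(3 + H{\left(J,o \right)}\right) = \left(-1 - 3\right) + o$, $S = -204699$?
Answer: $-1842463183$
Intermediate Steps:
$H{\left(J,o \right)} = -5 + \frac{o}{2}$ ($H{\left(J,o \right)} = -3 + \frac{\left(-1 - 3\right) + o}{2} = -3 + \frac{-4 + o}{2} = -3 + \left(-2 + \frac{o}{2}\right) = -5 + \frac{o}{2}$)
$v{\left(s \right)} = -250$
$\left(H{\left(-9,32 \right)} n + S\right) \left(v{\left(-351 \right)} + 9323\right) = \left(\left(-5 + \frac{1}{2} \cdot 32\right) 148 - 204699\right) \left(-250 + 9323\right) = \left(\left(-5 + 16\right) 148 - 204699\right) 9073 = \left(11 \cdot 148 - 204699\right) 9073 = \left(1628 - 204699\right) 9073 = \left(-203071\right) 9073 = -1842463183$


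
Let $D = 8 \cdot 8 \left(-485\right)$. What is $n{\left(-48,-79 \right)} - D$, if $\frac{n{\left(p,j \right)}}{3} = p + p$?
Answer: $30752$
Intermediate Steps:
$D = -31040$ ($D = 64 \left(-485\right) = -31040$)
$n{\left(p,j \right)} = 6 p$ ($n{\left(p,j \right)} = 3 \left(p + p\right) = 3 \cdot 2 p = 6 p$)
$n{\left(-48,-79 \right)} - D = 6 \left(-48\right) - -31040 = -288 + 31040 = 30752$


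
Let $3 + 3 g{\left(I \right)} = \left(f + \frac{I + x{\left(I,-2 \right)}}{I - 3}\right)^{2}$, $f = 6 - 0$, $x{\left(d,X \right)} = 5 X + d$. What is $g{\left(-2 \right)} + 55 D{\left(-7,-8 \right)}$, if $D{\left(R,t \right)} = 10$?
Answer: $\frac{43111}{75} \approx 574.81$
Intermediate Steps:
$x{\left(d,X \right)} = d + 5 X$
$f = 6$ ($f = 6 + 0 = 6$)
$g{\left(I \right)} = -1 + \frac{\left(6 + \frac{-10 + 2 I}{-3 + I}\right)^{2}}{3}$ ($g{\left(I \right)} = -1 + \frac{\left(6 + \frac{I + \left(I + 5 \left(-2\right)\right)}{I - 3}\right)^{2}}{3} = -1 + \frac{\left(6 + \frac{I + \left(I - 10\right)}{-3 + I}\right)^{2}}{3} = -1 + \frac{\left(6 + \frac{I + \left(-10 + I\right)}{-3 + I}\right)^{2}}{3} = -1 + \frac{\left(6 + \frac{-10 + 2 I}{-3 + I}\right)^{2}}{3}$)
$g{\left(-2 \right)} + 55 D{\left(-7,-8 \right)} = \frac{757 - -860 + 61 \left(-2\right)^{2}}{3 \left(9 + \left(-2\right)^{2} - -12\right)} + 55 \cdot 10 = \frac{757 + 860 + 61 \cdot 4}{3 \left(9 + 4 + 12\right)} + 550 = \frac{757 + 860 + 244}{3 \cdot 25} + 550 = \frac{1}{3} \cdot \frac{1}{25} \cdot 1861 + 550 = \frac{1861}{75} + 550 = \frac{43111}{75}$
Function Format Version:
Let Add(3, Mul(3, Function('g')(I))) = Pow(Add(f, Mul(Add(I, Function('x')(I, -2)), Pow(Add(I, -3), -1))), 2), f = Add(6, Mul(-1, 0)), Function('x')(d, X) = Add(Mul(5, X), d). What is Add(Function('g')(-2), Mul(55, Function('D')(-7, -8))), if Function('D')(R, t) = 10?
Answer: Rational(43111, 75) ≈ 574.81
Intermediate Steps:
Function('x')(d, X) = Add(d, Mul(5, X))
f = 6 (f = Add(6, 0) = 6)
Function('g')(I) = Add(-1, Mul(Rational(1, 3), Pow(Add(6, Mul(Pow(Add(-3, I), -1), Add(-10, Mul(2, I)))), 2))) (Function('g')(I) = Add(-1, Mul(Rational(1, 3), Pow(Add(6, Mul(Add(I, Add(I, Mul(5, -2))), Pow(Add(I, -3), -1))), 2))) = Add(-1, Mul(Rational(1, 3), Pow(Add(6, Mul(Add(I, Add(I, -10)), Pow(Add(-3, I), -1))), 2))) = Add(-1, Mul(Rational(1, 3), Pow(Add(6, Mul(Add(I, Add(-10, I)), Pow(Add(-3, I), -1))), 2))) = Add(-1, Mul(Rational(1, 3), Pow(Add(6, Mul(Add(-10, Mul(2, I)), Pow(Add(-3, I), -1))), 2))) = Add(-1, Mul(Rational(1, 3), Pow(Add(6, Mul(Pow(Add(-3, I), -1), Add(-10, Mul(2, I)))), 2))))
Add(Function('g')(-2), Mul(55, Function('D')(-7, -8))) = Add(Mul(Rational(1, 3), Pow(Add(9, Pow(-2, 2), Mul(-6, -2)), -1), Add(757, Mul(-430, -2), Mul(61, Pow(-2, 2)))), Mul(55, 10)) = Add(Mul(Rational(1, 3), Pow(Add(9, 4, 12), -1), Add(757, 860, Mul(61, 4))), 550) = Add(Mul(Rational(1, 3), Pow(25, -1), Add(757, 860, 244)), 550) = Add(Mul(Rational(1, 3), Rational(1, 25), 1861), 550) = Add(Rational(1861, 75), 550) = Rational(43111, 75)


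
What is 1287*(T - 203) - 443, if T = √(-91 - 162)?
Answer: -261704 + 1287*I*√253 ≈ -2.617e+5 + 20471.0*I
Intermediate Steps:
T = I*√253 (T = √(-253) = I*√253 ≈ 15.906*I)
1287*(T - 203) - 443 = 1287*(I*√253 - 203) - 443 = 1287*(-203 + I*√253) - 443 = (-261261 + 1287*I*√253) - 443 = -261704 + 1287*I*√253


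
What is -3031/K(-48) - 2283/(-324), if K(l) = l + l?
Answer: 33367/864 ≈ 38.619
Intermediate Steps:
K(l) = 2*l
-3031/K(-48) - 2283/(-324) = -3031/(2*(-48)) - 2283/(-324) = -3031/(-96) - 2283*(-1/324) = -3031*(-1/96) + 761/108 = 3031/96 + 761/108 = 33367/864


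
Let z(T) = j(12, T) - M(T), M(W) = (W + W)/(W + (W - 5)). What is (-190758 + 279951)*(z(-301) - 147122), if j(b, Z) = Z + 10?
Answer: -7981015773549/607 ≈ -1.3148e+10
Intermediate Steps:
j(b, Z) = 10 + Z
M(W) = 2*W/(-5 + 2*W) (M(W) = (2*W)/(W + (-5 + W)) = (2*W)/(-5 + 2*W) = 2*W/(-5 + 2*W))
z(T) = 10 + T - 2*T/(-5 + 2*T) (z(T) = (10 + T) - 2*T/(-5 + 2*T) = 10 + T - 2*T/(-5 + 2*T))
(-190758 + 279951)*(z(-301) - 147122) = (-190758 + 279951)*((-50 + 2*(-301)**2 + 13*(-301))/(-5 + 2*(-301)) - 147122) = 89193*((-50 + 2*90601 - 3913)/(-5 - 602) - 147122) = 89193*((-50 + 181202 - 3913)/(-607) - 147122) = 89193*(-1/607*177239 - 147122) = 89193*(-177239/607 - 147122) = 89193*(-89480293/607) = -7981015773549/607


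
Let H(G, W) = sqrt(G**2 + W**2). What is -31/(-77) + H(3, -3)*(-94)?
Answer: 31/77 - 282*sqrt(2) ≈ -398.41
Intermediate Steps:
-31/(-77) + H(3, -3)*(-94) = -31/(-77) + sqrt(3**2 + (-3)**2)*(-94) = -31*(-1/77) + sqrt(9 + 9)*(-94) = 31/77 + sqrt(18)*(-94) = 31/77 + (3*sqrt(2))*(-94) = 31/77 - 282*sqrt(2)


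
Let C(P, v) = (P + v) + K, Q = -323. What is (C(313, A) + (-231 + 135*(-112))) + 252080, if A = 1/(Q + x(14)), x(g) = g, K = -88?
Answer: 73218785/309 ≈ 2.3695e+5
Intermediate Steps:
A = -1/309 (A = 1/(-323 + 14) = 1/(-309) = -1/309 ≈ -0.0032362)
C(P, v) = -88 + P + v (C(P, v) = (P + v) - 88 = -88 + P + v)
(C(313, A) + (-231 + 135*(-112))) + 252080 = ((-88 + 313 - 1/309) + (-231 + 135*(-112))) + 252080 = (69524/309 + (-231 - 15120)) + 252080 = (69524/309 - 15351) + 252080 = -4673935/309 + 252080 = 73218785/309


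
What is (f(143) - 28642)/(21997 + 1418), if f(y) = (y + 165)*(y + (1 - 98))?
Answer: -14474/23415 ≈ -0.61815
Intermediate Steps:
f(y) = (-97 + y)*(165 + y) (f(y) = (165 + y)*(y - 97) = (165 + y)*(-97 + y) = (-97 + y)*(165 + y))
(f(143) - 28642)/(21997 + 1418) = ((-16005 + 143**2 + 68*143) - 28642)/(21997 + 1418) = ((-16005 + 20449 + 9724) - 28642)/23415 = (14168 - 28642)*(1/23415) = -14474*1/23415 = -14474/23415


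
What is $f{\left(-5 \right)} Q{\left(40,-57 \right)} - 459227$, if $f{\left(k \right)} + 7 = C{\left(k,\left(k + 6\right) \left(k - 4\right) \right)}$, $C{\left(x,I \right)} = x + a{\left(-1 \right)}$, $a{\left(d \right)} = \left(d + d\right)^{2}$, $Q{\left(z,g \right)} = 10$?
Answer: $-459307$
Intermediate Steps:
$a{\left(d \right)} = 4 d^{2}$ ($a{\left(d \right)} = \left(2 d\right)^{2} = 4 d^{2}$)
$C{\left(x,I \right)} = 4 + x$ ($C{\left(x,I \right)} = x + 4 \left(-1\right)^{2} = x + 4 \cdot 1 = x + 4 = 4 + x$)
$f{\left(k \right)} = -3 + k$ ($f{\left(k \right)} = -7 + \left(4 + k\right) = -3 + k$)
$f{\left(-5 \right)} Q{\left(40,-57 \right)} - 459227 = \left(-3 - 5\right) 10 - 459227 = \left(-8\right) 10 - 459227 = -80 - 459227 = -459307$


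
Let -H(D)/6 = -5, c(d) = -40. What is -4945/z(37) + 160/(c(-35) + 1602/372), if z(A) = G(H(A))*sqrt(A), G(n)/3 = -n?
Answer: -9920/2213 + 989*sqrt(37)/666 ≈ 4.5502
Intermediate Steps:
H(D) = 30 (H(D) = -6*(-5) = 30)
G(n) = -3*n (G(n) = 3*(-n) = -3*n)
z(A) = -90*sqrt(A) (z(A) = (-3*30)*sqrt(A) = -90*sqrt(A))
-4945/z(37) + 160/(c(-35) + 1602/372) = -4945*(-sqrt(37)/3330) + 160/(-40 + 1602/372) = -(-989)*sqrt(37)/666 + 160/(-40 + 1602*(1/372)) = 989*sqrt(37)/666 + 160/(-40 + 267/62) = 989*sqrt(37)/666 + 160/(-2213/62) = 989*sqrt(37)/666 + 160*(-62/2213) = 989*sqrt(37)/666 - 9920/2213 = -9920/2213 + 989*sqrt(37)/666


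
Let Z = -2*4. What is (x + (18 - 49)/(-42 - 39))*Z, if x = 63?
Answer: -41072/81 ≈ -507.06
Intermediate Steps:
Z = -8 (Z = -1*8 = -8)
(x + (18 - 49)/(-42 - 39))*Z = (63 + (18 - 49)/(-42 - 39))*(-8) = (63 - 31/(-81))*(-8) = (63 - 31*(-1/81))*(-8) = (63 + 31/81)*(-8) = (5134/81)*(-8) = -41072/81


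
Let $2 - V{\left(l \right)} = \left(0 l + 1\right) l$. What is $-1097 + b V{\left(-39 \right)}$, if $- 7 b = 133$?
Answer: $-1876$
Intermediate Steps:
$b = -19$ ($b = \left(- \frac{1}{7}\right) 133 = -19$)
$V{\left(l \right)} = 2 - l$ ($V{\left(l \right)} = 2 - \left(0 l + 1\right) l = 2 - \left(0 + 1\right) l = 2 - 1 l = 2 - l$)
$-1097 + b V{\left(-39 \right)} = -1097 - 19 \left(2 - -39\right) = -1097 - 19 \left(2 + 39\right) = -1097 - 779 = -1876$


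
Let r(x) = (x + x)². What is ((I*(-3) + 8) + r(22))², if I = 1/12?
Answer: 60450625/16 ≈ 3.7782e+6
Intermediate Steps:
r(x) = 4*x² (r(x) = (2*x)² = 4*x²)
I = 1/12 ≈ 0.083333
((I*(-3) + 8) + r(22))² = (((1/12)*(-3) + 8) + 4*22²)² = ((-¼ + 8) + 4*484)² = (31/4 + 1936)² = (7775/4)² = 60450625/16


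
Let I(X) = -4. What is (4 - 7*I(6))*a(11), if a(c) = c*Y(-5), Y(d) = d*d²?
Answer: -44000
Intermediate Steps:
Y(d) = d³
a(c) = -125*c (a(c) = c*(-5)³ = c*(-125) = -125*c)
(4 - 7*I(6))*a(11) = (4 - 7*(-4))*(-125*11) = (4 + 28)*(-1375) = 32*(-1375) = -44000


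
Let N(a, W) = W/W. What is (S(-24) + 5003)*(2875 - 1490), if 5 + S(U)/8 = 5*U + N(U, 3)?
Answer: 5555235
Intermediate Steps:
N(a, W) = 1
S(U) = -32 + 40*U (S(U) = -40 + 8*(5*U + 1) = -40 + 8*(1 + 5*U) = -40 + (8 + 40*U) = -32 + 40*U)
(S(-24) + 5003)*(2875 - 1490) = ((-32 + 40*(-24)) + 5003)*(2875 - 1490) = ((-32 - 960) + 5003)*1385 = (-992 + 5003)*1385 = 4011*1385 = 5555235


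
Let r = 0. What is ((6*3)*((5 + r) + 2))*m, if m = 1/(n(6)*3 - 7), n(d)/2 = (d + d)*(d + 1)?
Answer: 18/71 ≈ 0.25352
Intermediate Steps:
n(d) = 4*d*(1 + d) (n(d) = 2*((d + d)*(d + 1)) = 2*((2*d)*(1 + d)) = 2*(2*d*(1 + d)) = 4*d*(1 + d))
m = 1/497 (m = 1/((4*6*(1 + 6))*3 - 7) = 1/((4*6*7)*3 - 7) = 1/(168*3 - 7) = 1/(504 - 7) = 1/497 ≈ 0.0020121)
((6*3)*((5 + r) + 2))*m = ((6*3)*((5 + 0) + 2))*(1/497) = (18*(5 + 2))*(1/497) = (18*7)*(1/497) = 126*(1/497) = 18/71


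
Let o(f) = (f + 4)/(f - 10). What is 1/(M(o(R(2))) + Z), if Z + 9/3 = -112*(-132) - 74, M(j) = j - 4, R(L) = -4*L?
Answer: 9/132329 ≈ 6.8012e-5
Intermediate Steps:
o(f) = (4 + f)/(-10 + f)
M(j) = -4 + j
Z = 14707 (Z = -3 + (-112*(-132) - 74) = -3 + (14784 - 74) = -3 + 14710 = 14707)
1/(M(o(R(2))) + Z) = 1/((-4 + (4 - 4*2)/(-10 - 4*2)) + 14707) = 1/((-4 + (4 - 8)/(-10 - 8)) + 14707) = 1/((-4 - 4/(-18)) + 14707) = 1/((-4 - 1/18*(-4)) + 14707) = 1/((-4 + 2/9) + 14707) = 1/(-34/9 + 14707) = 1/(132329/9) = 9/132329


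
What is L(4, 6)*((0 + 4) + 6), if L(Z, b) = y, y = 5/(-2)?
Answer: -25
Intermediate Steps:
y = -5/2 (y = 5*(-1/2) = -5/2 ≈ -2.5000)
L(Z, b) = -5/2
L(4, 6)*((0 + 4) + 6) = -5*((0 + 4) + 6)/2 = -5*(4 + 6)/2 = -5/2*10 = -25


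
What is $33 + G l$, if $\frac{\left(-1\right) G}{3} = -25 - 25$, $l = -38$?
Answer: $-5667$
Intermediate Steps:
$G = 150$ ($G = - 3 \left(-25 - 25\right) = \left(-3\right) \left(-50\right) = 150$)
$33 + G l = 33 + 150 \left(-38\right) = 33 - 5700 = -5667$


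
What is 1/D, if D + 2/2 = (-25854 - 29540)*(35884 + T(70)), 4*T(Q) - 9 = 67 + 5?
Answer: -2/3977760051 ≈ -5.0280e-10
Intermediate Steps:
T(Q) = 81/4 (T(Q) = 9/4 + (67 + 5)/4 = 9/4 + (¼)*72 = 9/4 + 18 = 81/4)
D = -3977760051/2 (D = -1 + (-25854 - 29540)*(35884 + 81/4) = -1 - 55394*143617/4 = -1 - 3977760049/2 = -3977760051/2 ≈ -1.9889e+9)
1/D = 1/(-3977760051/2) = -2/3977760051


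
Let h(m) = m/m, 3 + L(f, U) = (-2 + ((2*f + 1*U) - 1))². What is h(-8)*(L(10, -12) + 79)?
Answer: 101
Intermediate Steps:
L(f, U) = -3 + (-3 + U + 2*f)² (L(f, U) = -3 + (-2 + ((2*f + 1*U) - 1))² = -3 + (-2 + ((2*f + U) - 1))² = -3 + (-2 + ((U + 2*f) - 1))² = -3 + (-2 + (-1 + U + 2*f))² = -3 + (-3 + U + 2*f)²)
h(m) = 1
h(-8)*(L(10, -12) + 79) = 1*((-3 + (-3 - 12 + 2*10)²) + 79) = 1*((-3 + (-3 - 12 + 20)²) + 79) = 1*((-3 + 5²) + 79) = 1*((-3 + 25) + 79) = 1*(22 + 79) = 1*101 = 101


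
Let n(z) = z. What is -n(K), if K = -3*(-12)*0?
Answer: 0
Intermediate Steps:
K = 0 (K = 36*0 = 0)
-n(K) = -1*0 = 0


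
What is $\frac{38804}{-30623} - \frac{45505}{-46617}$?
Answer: $- \frac{415426453}{1427552391} \approx -0.29101$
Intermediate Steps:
$\frac{38804}{-30623} - \frac{45505}{-46617} = 38804 \left(- \frac{1}{30623}\right) - - \frac{45505}{46617} = - \frac{38804}{30623} + \frac{45505}{46617} = - \frac{415426453}{1427552391}$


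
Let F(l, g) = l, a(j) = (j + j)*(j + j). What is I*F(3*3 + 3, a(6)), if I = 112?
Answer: 1344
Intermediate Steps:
a(j) = 4*j² (a(j) = (2*j)*(2*j) = 4*j²)
I*F(3*3 + 3, a(6)) = 112*(3*3 + 3) = 112*(9 + 3) = 112*12 = 1344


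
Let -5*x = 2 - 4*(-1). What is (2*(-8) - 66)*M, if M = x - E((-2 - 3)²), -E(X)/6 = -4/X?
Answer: 4428/25 ≈ 177.12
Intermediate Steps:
E(X) = 24/X (E(X) = -(-24)/X = 24/X)
x = -6/5 (x = -(2 - 4*(-1))/5 = -(2 + 4)/5 = -⅕*6 = -6/5 ≈ -1.2000)
M = -54/25 (M = -6/5 - 24/((-2 - 3)²) = -6/5 - 24/((-5)²) = -6/5 - 24/25 = -54/25 ≈ -2.1600)
(2*(-8) - 66)*M = (2*(-8) - 66)*(-54/25) = (-16 - 66)*(-54/25) = -82*(-54/25) = 4428/25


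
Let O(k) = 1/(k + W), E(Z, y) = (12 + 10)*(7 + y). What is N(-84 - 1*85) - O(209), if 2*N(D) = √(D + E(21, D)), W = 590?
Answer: -1/799 + I*√3733/2 ≈ -0.0012516 + 30.549*I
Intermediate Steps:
E(Z, y) = 154 + 22*y (E(Z, y) = 22*(7 + y) = 154 + 22*y)
O(k) = 1/(590 + k) (O(k) = 1/(k + 590) = 1/(590 + k))
N(D) = √(154 + 23*D)/2 (N(D) = √(D + (154 + 22*D))/2 = √(154 + 23*D)/2)
N(-84 - 1*85) - O(209) = √(154 + 23*(-84 - 1*85))/2 - 1/(590 + 209) = √(154 + 23*(-84 - 85))/2 - 1/799 = √(154 + 23*(-169))/2 - 1*1/799 = √(154 - 3887)/2 - 1/799 = √(-3733)/2 - 1/799 = (I*√3733)/2 - 1/799 = I*√3733/2 - 1/799 = -1/799 + I*√3733/2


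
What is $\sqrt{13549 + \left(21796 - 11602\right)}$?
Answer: $\sqrt{23743} \approx 154.09$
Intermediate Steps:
$\sqrt{13549 + \left(21796 - 11602\right)} = \sqrt{13549 + 10194} = \sqrt{23743}$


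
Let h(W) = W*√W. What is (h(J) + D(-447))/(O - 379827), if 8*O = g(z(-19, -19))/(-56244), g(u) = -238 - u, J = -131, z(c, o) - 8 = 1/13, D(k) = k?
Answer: 2614671072/2221750934753 + 766268256*I*√131/2221750934753 ≈ 0.0011769 + 0.0039475*I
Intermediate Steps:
z(c, o) = 105/13 (z(c, o) = 8 + 1/13 = 105/13)
h(W) = W^(3/2)
O = 3199/5849376 (O = ((-238 - 1*105/13)/(-56244))/8 = ((-238 - 105/13)*(-1/56244))/8 = (-3199/13*(-1/56244))/8 = (⅛)*(3199/731172) = 3199/5849376 ≈ 0.00054690)
(h(J) + D(-447))/(O - 379827) = ((-131)^(3/2) - 447)/(3199/5849376 - 379827) = (-131*I*√131 - 447)/(-2221750934753/5849376) = (-447 - 131*I*√131)*(-5849376/2221750934753) = 2614671072/2221750934753 + 766268256*I*√131/2221750934753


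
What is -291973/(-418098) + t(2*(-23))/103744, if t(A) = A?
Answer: 7567803601/10843789728 ≈ 0.69789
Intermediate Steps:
-291973/(-418098) + t(2*(-23))/103744 = -291973/(-418098) + (2*(-23))/103744 = -291973*(-1/418098) - 46*1/103744 = 291973/418098 - 23/51872 = 7567803601/10843789728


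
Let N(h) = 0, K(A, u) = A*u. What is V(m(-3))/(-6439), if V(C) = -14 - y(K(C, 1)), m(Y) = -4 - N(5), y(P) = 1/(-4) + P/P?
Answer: 59/25756 ≈ 0.0022907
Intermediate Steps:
y(P) = 3/4 (y(P) = 1*(-1/4) + 1 = -1/4 + 1 = 3/4)
m(Y) = -4 (m(Y) = -4 - 1*0 = -4 + 0 = -4)
V(C) = -59/4 (V(C) = -14 - 1*3/4 = -14 - 3/4 = -59/4)
V(m(-3))/(-6439) = -59/4/(-6439) = -59/4*(-1/6439) = 59/25756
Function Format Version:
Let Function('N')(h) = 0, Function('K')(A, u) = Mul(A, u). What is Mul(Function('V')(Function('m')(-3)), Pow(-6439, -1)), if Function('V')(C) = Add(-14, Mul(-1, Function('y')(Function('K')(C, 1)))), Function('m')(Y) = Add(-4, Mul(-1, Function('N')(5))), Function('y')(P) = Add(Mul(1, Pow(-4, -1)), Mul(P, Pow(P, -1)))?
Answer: Rational(59, 25756) ≈ 0.0022907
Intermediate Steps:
Function('y')(P) = Rational(3, 4) (Function('y')(P) = Add(Mul(1, Rational(-1, 4)), 1) = Add(Rational(-1, 4), 1) = Rational(3, 4))
Function('m')(Y) = -4 (Function('m')(Y) = Add(-4, Mul(-1, 0)) = Add(-4, 0) = -4)
Function('V')(C) = Rational(-59, 4) (Function('V')(C) = Add(-14, Mul(-1, Rational(3, 4))) = Add(-14, Rational(-3, 4)) = Rational(-59, 4))
Mul(Function('V')(Function('m')(-3)), Pow(-6439, -1)) = Mul(Rational(-59, 4), Pow(-6439, -1)) = Mul(Rational(-59, 4), Rational(-1, 6439)) = Rational(59, 25756)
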